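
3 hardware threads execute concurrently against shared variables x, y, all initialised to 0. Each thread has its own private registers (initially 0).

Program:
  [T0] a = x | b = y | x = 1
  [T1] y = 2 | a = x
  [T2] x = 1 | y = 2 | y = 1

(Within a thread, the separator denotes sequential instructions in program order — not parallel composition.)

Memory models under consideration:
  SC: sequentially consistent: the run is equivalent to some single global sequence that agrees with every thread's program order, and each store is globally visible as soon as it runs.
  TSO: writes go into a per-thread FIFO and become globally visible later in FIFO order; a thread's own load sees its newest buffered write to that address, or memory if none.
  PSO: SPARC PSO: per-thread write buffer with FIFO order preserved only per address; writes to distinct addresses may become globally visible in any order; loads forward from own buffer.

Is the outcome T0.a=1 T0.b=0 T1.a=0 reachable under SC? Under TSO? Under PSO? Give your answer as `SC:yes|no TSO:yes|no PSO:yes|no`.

SC:no TSO:yes PSO:yes

outcome vector order: (T0.a,T0.b,T1.a)
SC (11): 0/0/0 0/0/1 0/1/0 0/1/1 0/2/0 0/2/1 1/0/1 1/1/0 1/1/1 1/2/0 1/2/1
TSO (12): 0/0/0 0/0/1 0/1/0 0/1/1 0/2/0 0/2/1 1/0/0 1/0/1 1/1/0 1/1/1 1/2/0 1/2/1
PSO (12): 0/0/0 0/0/1 0/1/0 0/1/1 0/2/0 0/2/1 1/0/0 1/0/1 1/1/0 1/1/1 1/2/0 1/2/1
target 1/0/0 ∈ {TSO,PSO}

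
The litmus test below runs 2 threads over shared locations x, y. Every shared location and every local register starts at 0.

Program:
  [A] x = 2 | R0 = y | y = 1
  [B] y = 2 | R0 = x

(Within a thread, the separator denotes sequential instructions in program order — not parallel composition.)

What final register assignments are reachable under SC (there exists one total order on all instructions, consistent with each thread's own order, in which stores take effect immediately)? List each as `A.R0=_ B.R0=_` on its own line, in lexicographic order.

outcome vector order: (A.R0,B.R0)
|SC outcomes| = 3

A.R0=0 B.R0=2
A.R0=2 B.R0=0
A.R0=2 B.R0=2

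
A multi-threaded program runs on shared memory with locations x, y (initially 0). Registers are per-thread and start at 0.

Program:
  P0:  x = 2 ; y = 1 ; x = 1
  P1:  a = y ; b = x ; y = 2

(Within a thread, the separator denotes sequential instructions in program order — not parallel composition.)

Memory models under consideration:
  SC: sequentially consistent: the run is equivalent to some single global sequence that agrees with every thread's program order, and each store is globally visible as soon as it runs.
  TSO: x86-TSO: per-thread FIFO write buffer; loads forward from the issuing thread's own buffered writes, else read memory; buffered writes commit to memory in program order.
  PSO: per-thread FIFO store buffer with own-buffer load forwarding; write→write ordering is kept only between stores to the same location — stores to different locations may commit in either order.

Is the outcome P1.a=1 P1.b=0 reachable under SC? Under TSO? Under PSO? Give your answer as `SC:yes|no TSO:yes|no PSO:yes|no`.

SC:no TSO:no PSO:yes

outcome vector order: (P1.a,P1.b)
SC: 5 outcomes — {00, 01, 02, 11, 12}
TSO: 5 outcomes — {00, 01, 02, 11, 12}
PSO: 6 outcomes — {00, 01, 02, 10, 11, 12}
target 10 ∈ {PSO}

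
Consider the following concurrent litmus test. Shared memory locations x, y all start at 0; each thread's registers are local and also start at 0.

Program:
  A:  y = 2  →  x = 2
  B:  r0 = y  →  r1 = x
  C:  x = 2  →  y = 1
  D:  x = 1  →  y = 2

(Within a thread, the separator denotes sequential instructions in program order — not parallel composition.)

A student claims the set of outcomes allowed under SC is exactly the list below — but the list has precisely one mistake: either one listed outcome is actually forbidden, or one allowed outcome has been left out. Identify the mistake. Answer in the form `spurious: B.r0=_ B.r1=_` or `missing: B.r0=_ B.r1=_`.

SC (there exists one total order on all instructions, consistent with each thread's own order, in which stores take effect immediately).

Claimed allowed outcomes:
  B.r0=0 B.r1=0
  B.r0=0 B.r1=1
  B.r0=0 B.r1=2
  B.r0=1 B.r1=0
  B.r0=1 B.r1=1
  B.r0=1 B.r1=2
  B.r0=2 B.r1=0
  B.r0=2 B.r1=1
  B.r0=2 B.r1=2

spurious: B.r0=1 B.r1=0

outcome vector order: (B.r0,B.r1)
under SC → 0/0 0/1 0/2 1/1 1/2 2/0 2/1 2/2
claimed∖SC = {1/0}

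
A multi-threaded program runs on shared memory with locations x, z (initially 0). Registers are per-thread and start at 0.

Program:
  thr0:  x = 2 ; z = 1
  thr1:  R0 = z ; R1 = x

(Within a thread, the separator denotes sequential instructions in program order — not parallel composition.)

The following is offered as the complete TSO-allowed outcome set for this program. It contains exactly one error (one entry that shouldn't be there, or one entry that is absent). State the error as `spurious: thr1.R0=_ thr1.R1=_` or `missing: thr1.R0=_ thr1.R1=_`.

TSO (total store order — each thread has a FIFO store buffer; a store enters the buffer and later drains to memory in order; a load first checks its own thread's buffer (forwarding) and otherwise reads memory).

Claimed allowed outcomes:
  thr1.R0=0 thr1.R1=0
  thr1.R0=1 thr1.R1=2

missing: thr1.R0=0 thr1.R1=2

outcome vector order: (thr1.R0,thr1.R1)
TSO: 3 outcomes — {0/0, 0/2, 1/2}
TSO∖claimed = {0/2}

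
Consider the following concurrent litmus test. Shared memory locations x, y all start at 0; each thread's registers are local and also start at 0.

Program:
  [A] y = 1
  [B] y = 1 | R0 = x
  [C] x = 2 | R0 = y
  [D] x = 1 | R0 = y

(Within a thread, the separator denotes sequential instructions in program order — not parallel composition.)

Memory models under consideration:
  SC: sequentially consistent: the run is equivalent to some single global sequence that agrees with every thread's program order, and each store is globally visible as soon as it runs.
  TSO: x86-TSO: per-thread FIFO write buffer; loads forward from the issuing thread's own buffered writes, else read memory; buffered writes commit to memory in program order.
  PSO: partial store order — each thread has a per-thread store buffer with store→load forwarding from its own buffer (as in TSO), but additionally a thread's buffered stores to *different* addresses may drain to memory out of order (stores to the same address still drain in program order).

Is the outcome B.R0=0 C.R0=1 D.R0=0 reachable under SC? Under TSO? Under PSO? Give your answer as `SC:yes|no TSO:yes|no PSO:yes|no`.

outcome vector order: (B.R0,C.R0,D.R0)
SC (9): 0/1/1, 1/0/0, 1/0/1, 1/1/0, 1/1/1, 2/0/0, 2/0/1, 2/1/0, 2/1/1
TSO (12): 0/0/0, 0/0/1, 0/1/0, 0/1/1, 1/0/0, 1/0/1, 1/1/0, 1/1/1, 2/0/0, 2/0/1, 2/1/0, 2/1/1
PSO (12): 0/0/0, 0/0/1, 0/1/0, 0/1/1, 1/0/0, 1/0/1, 1/1/0, 1/1/1, 2/0/0, 2/0/1, 2/1/0, 2/1/1
target 0/1/0 ∈ {TSO,PSO}

SC:no TSO:yes PSO:yes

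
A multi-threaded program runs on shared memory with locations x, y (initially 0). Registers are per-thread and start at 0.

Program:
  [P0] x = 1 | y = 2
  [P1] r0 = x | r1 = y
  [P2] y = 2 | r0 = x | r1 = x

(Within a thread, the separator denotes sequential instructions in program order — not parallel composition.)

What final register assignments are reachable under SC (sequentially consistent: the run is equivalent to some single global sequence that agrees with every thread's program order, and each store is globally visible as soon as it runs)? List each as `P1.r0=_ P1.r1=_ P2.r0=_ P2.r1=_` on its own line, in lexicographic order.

P1.r0=0 P1.r1=0 P2.r0=0 P2.r1=0
P1.r0=0 P1.r1=0 P2.r0=0 P2.r1=1
P1.r0=0 P1.r1=0 P2.r0=1 P2.r1=1
P1.r0=0 P1.r1=2 P2.r0=0 P2.r1=0
P1.r0=0 P1.r1=2 P2.r0=0 P2.r1=1
P1.r0=0 P1.r1=2 P2.r0=1 P2.r1=1
P1.r0=1 P1.r1=0 P2.r0=1 P2.r1=1
P1.r0=1 P1.r1=2 P2.r0=0 P2.r1=0
P1.r0=1 P1.r1=2 P2.r0=0 P2.r1=1
P1.r0=1 P1.r1=2 P2.r0=1 P2.r1=1

outcome vector order: (P1.r0,P1.r1,P2.r0,P2.r1)
|SC outcomes| = 10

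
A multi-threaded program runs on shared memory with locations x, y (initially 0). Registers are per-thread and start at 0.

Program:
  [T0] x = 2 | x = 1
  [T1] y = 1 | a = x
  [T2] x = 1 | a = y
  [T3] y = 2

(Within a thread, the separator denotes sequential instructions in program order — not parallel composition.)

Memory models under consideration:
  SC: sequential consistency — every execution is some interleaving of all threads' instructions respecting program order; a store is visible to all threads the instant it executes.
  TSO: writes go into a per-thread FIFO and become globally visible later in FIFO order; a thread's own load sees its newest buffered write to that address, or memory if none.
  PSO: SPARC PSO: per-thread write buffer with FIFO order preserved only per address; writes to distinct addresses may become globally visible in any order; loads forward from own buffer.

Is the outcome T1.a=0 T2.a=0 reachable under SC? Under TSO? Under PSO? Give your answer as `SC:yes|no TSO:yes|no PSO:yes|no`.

outcome vector order: (T1.a,T2.a)
under SC → 01; 02; 10; 11; 12; 20; 21; 22
under TSO → 00; 01; 02; 10; 11; 12; 20; 21; 22
under PSO → 00; 01; 02; 10; 11; 12; 20; 21; 22
target 00 ∈ {TSO,PSO}

SC:no TSO:yes PSO:yes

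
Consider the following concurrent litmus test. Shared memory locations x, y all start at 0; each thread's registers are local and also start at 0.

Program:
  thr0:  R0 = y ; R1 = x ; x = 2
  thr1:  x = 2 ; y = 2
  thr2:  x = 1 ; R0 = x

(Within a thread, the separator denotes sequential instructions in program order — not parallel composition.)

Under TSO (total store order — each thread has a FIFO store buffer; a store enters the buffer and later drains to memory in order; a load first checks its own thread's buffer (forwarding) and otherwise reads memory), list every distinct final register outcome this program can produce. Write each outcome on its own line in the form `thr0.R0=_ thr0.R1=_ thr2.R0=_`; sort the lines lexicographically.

thr0.R0=0 thr0.R1=0 thr2.R0=1
thr0.R0=0 thr0.R1=0 thr2.R0=2
thr0.R0=0 thr0.R1=1 thr2.R0=1
thr0.R0=0 thr0.R1=1 thr2.R0=2
thr0.R0=0 thr0.R1=2 thr2.R0=1
thr0.R0=0 thr0.R1=2 thr2.R0=2
thr0.R0=2 thr0.R1=1 thr2.R0=1
thr0.R0=2 thr0.R1=1 thr2.R0=2
thr0.R0=2 thr0.R1=2 thr2.R0=1
thr0.R0=2 thr0.R1=2 thr2.R0=2

outcome vector order: (thr0.R0,thr0.R1,thr2.R0)
|TSO outcomes| = 10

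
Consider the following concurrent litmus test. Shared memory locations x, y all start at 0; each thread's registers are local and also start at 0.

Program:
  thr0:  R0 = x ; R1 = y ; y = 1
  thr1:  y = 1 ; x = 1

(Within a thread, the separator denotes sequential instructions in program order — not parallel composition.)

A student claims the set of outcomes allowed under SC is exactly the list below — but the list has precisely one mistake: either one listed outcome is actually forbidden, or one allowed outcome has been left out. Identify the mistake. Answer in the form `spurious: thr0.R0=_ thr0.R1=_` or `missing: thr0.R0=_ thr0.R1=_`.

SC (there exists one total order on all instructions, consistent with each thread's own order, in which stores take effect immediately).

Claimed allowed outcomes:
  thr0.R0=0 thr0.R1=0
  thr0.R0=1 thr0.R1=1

missing: thr0.R0=0 thr0.R1=1

outcome vector order: (thr0.R0,thr0.R1)
SC: 3 outcomes — {0/0, 0/1, 1/1}
SC∖claimed = {0/1}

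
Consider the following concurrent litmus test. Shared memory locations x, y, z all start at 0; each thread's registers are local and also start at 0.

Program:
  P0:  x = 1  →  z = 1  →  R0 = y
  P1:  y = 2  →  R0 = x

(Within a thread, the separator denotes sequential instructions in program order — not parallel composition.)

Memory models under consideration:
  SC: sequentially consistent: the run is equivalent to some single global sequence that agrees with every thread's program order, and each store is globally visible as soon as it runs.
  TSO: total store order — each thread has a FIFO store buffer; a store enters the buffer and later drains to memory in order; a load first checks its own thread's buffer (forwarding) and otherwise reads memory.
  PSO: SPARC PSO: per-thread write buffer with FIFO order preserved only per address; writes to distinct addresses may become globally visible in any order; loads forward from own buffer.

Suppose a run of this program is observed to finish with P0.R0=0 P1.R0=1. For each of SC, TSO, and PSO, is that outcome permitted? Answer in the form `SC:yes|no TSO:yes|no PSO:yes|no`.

SC:yes TSO:yes PSO:yes

outcome vector order: (P0.R0,P1.R0)
SC: 3 outcomes — {(0,1), (2,0), (2,1)}
TSO: 4 outcomes — {(0,0), (0,1), (2,0), (2,1)}
PSO: 4 outcomes — {(0,0), (0,1), (2,0), (2,1)}
target (0,1) ∈ {SC,TSO,PSO}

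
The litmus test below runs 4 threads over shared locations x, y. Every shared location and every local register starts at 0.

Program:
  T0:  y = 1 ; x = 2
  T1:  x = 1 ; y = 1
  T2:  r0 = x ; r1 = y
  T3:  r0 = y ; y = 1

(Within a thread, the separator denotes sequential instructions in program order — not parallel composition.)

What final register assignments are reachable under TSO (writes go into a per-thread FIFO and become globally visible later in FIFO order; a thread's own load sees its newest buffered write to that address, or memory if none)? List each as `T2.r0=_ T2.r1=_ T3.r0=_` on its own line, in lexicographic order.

outcome vector order: (T2.r0,T2.r1,T3.r0)
|TSO outcomes| = 10

T2.r0=0 T2.r1=0 T3.r0=0
T2.r0=0 T2.r1=0 T3.r0=1
T2.r0=0 T2.r1=1 T3.r0=0
T2.r0=0 T2.r1=1 T3.r0=1
T2.r0=1 T2.r1=0 T3.r0=0
T2.r0=1 T2.r1=0 T3.r0=1
T2.r0=1 T2.r1=1 T3.r0=0
T2.r0=1 T2.r1=1 T3.r0=1
T2.r0=2 T2.r1=1 T3.r0=0
T2.r0=2 T2.r1=1 T3.r0=1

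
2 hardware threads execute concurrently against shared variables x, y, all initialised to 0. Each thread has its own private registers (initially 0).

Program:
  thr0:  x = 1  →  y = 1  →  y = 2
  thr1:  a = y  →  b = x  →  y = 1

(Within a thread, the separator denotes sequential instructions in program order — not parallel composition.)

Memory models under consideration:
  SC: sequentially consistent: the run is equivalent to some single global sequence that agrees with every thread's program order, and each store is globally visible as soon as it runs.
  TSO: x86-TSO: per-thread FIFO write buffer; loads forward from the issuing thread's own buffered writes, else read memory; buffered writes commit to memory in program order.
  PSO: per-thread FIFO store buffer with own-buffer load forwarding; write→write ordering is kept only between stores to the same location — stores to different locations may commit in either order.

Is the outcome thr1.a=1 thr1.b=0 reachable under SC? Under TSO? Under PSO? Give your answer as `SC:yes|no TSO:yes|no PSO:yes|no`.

outcome vector order: (thr1.a,thr1.b)
SC: 4 outcomes — {<0 0>; <0 1>; <1 1>; <2 1>}
TSO: 4 outcomes — {<0 0>; <0 1>; <1 1>; <2 1>}
PSO: 6 outcomes — {<0 0>; <0 1>; <1 0>; <1 1>; <2 0>; <2 1>}
target <1 0> ∈ {PSO}

SC:no TSO:no PSO:yes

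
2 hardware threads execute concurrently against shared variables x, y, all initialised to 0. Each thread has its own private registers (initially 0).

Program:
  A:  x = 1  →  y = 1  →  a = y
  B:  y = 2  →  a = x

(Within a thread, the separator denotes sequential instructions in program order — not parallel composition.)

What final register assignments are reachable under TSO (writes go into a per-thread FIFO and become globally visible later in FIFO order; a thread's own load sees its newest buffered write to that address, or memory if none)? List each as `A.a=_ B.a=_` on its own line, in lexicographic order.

outcome vector order: (A.a,B.a)
|TSO outcomes| = 4

A.a=1 B.a=0
A.a=1 B.a=1
A.a=2 B.a=0
A.a=2 B.a=1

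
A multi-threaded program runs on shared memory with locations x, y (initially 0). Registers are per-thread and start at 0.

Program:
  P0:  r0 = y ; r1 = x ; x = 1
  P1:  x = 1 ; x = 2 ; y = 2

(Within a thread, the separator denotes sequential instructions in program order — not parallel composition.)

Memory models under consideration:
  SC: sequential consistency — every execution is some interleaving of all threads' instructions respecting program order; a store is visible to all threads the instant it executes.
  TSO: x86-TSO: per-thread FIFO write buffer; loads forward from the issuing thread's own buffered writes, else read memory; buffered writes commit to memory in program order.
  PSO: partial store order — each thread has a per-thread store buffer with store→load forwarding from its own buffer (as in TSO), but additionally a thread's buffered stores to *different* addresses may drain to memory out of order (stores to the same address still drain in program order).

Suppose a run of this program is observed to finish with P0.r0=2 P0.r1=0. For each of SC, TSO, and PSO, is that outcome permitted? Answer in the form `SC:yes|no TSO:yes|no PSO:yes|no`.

SC:no TSO:no PSO:yes

outcome vector order: (P0.r0,P0.r1)
SC (4): (0,0), (0,1), (0,2), (2,2)
TSO (4): (0,0), (0,1), (0,2), (2,2)
PSO (6): (0,0), (0,1), (0,2), (2,0), (2,1), (2,2)
target (2,0) ∈ {PSO}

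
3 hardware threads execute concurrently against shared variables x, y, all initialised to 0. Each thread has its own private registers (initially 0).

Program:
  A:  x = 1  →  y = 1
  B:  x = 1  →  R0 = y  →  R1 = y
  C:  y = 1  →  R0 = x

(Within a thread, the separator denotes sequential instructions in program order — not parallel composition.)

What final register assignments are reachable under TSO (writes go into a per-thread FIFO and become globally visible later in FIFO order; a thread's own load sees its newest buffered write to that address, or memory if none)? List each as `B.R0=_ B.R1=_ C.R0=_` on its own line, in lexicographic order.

outcome vector order: (B.R0,B.R1,C.R0)
|TSO outcomes| = 6

B.R0=0 B.R1=0 C.R0=0
B.R0=0 B.R1=0 C.R0=1
B.R0=0 B.R1=1 C.R0=0
B.R0=0 B.R1=1 C.R0=1
B.R0=1 B.R1=1 C.R0=0
B.R0=1 B.R1=1 C.R0=1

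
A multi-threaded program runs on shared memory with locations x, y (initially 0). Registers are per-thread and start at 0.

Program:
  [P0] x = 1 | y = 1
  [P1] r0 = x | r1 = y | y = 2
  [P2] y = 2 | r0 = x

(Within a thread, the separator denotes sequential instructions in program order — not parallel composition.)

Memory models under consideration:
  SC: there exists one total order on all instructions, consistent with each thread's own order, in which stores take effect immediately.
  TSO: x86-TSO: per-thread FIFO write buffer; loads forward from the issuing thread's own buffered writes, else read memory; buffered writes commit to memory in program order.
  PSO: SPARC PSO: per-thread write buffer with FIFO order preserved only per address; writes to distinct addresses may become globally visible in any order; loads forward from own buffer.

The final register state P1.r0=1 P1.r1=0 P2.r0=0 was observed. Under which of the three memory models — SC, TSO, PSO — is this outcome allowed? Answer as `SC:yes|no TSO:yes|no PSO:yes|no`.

outcome vector order: (P1.r0,P1.r1,P2.r0)
SC (11): 0/0/0 0/0/1 0/1/0 0/1/1 0/2/0 0/2/1 1/0/1 1/1/0 1/1/1 1/2/0 1/2/1
TSO (12): 0/0/0 0/0/1 0/1/0 0/1/1 0/2/0 0/2/1 1/0/0 1/0/1 1/1/0 1/1/1 1/2/0 1/2/1
PSO (12): 0/0/0 0/0/1 0/1/0 0/1/1 0/2/0 0/2/1 1/0/0 1/0/1 1/1/0 1/1/1 1/2/0 1/2/1
target 1/0/0 ∈ {TSO,PSO}

SC:no TSO:yes PSO:yes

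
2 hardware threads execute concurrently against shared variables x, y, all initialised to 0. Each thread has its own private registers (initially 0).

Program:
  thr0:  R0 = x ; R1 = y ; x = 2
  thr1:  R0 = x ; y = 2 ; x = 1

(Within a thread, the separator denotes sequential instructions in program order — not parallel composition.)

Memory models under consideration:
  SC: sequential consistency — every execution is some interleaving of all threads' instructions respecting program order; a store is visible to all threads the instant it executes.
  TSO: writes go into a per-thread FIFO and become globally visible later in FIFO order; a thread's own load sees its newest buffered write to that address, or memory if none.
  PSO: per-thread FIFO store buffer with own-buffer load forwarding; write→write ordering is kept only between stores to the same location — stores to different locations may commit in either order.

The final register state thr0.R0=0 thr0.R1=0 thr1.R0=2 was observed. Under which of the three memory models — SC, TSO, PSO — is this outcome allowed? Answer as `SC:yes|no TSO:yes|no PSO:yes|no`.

SC:yes TSO:yes PSO:yes

outcome vector order: (thr0.R0,thr0.R1,thr1.R0)
SC (4): 0/0/0, 0/0/2, 0/2/0, 1/2/0
TSO (4): 0/0/0, 0/0/2, 0/2/0, 1/2/0
PSO (5): 0/0/0, 0/0/2, 0/2/0, 1/0/0, 1/2/0
target 0/0/2 ∈ {SC,TSO,PSO}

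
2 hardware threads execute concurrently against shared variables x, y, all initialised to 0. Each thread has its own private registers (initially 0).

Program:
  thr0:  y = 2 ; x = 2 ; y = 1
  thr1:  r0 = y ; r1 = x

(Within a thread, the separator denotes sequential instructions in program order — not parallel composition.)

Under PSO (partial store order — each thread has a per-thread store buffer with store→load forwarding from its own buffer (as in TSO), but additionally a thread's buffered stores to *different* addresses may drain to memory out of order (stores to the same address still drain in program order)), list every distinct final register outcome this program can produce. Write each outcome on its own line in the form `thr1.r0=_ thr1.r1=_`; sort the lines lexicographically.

outcome vector order: (thr1.r0,thr1.r1)
|PSO outcomes| = 6

thr1.r0=0 thr1.r1=0
thr1.r0=0 thr1.r1=2
thr1.r0=1 thr1.r1=0
thr1.r0=1 thr1.r1=2
thr1.r0=2 thr1.r1=0
thr1.r0=2 thr1.r1=2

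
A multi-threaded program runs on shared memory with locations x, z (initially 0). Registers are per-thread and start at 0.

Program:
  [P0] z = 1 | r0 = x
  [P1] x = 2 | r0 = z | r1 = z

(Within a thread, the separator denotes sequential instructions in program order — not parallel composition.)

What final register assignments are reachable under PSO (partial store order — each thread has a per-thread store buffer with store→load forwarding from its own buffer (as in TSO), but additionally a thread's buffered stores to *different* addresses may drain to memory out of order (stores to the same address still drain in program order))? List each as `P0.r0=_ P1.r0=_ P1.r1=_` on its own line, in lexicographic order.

outcome vector order: (P0.r0,P1.r0,P1.r1)
|PSO outcomes| = 6

P0.r0=0 P1.r0=0 P1.r1=0
P0.r0=0 P1.r0=0 P1.r1=1
P0.r0=0 P1.r0=1 P1.r1=1
P0.r0=2 P1.r0=0 P1.r1=0
P0.r0=2 P1.r0=0 P1.r1=1
P0.r0=2 P1.r0=1 P1.r1=1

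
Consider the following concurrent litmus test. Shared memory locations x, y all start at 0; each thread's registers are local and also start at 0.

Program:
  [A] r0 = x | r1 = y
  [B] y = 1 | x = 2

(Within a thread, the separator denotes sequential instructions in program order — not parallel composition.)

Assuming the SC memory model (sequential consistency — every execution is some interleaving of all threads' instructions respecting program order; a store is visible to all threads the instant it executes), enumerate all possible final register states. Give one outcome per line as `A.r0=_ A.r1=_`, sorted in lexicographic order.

outcome vector order: (A.r0,A.r1)
|SC outcomes| = 3

A.r0=0 A.r1=0
A.r0=0 A.r1=1
A.r0=2 A.r1=1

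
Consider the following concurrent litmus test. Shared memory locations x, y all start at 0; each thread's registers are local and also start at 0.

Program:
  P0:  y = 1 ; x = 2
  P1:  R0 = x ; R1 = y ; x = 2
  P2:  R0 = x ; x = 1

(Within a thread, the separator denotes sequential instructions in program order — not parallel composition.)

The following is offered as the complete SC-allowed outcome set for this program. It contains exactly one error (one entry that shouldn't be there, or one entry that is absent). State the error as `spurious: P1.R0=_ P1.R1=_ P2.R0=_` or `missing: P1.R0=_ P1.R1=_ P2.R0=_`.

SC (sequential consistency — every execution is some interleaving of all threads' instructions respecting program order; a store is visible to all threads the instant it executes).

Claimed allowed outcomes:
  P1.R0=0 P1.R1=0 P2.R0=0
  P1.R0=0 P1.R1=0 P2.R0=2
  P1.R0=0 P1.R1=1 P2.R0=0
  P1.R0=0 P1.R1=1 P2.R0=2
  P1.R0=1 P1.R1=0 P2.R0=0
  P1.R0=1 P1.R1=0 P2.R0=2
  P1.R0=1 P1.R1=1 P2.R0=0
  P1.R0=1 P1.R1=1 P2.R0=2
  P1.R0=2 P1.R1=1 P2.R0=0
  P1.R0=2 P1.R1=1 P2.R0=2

spurious: P1.R0=1 P1.R1=0 P2.R0=2

outcome vector order: (P1.R0,P1.R1,P2.R0)
SC (9): 000, 002, 010, 012, 100, 110, 112, 210, 212
claimed∖SC = {102}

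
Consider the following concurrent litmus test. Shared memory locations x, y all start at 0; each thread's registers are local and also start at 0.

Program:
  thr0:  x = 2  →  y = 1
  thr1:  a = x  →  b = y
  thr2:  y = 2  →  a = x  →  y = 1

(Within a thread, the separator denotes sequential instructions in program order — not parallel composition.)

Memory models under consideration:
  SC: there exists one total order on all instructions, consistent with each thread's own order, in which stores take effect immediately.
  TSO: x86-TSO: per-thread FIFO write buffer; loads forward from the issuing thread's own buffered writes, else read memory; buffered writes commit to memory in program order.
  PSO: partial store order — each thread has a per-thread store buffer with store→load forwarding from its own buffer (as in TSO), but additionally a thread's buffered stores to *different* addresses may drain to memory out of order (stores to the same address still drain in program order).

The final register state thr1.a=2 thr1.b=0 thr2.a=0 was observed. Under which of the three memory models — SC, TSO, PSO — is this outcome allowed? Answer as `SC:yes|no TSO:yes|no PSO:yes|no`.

outcome vector order: (thr1.a,thr1.b,thr2.a)
SC: 11 outcomes — {000, 002, 010, 012, 020, 022, 202, 210, 212, 220, 222}
TSO: 12 outcomes — {000, 002, 010, 012, 020, 022, 200, 202, 210, 212, 220, 222}
PSO: 12 outcomes — {000, 002, 010, 012, 020, 022, 200, 202, 210, 212, 220, 222}
target 200 ∈ {TSO,PSO}

SC:no TSO:yes PSO:yes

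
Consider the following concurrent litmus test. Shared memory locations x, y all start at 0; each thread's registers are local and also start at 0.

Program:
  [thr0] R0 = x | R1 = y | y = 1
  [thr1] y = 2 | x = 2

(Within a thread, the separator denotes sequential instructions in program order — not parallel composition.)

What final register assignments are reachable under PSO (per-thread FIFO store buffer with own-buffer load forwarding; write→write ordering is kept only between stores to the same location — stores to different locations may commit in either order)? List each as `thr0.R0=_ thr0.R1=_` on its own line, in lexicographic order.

thr0.R0=0 thr0.R1=0
thr0.R0=0 thr0.R1=2
thr0.R0=2 thr0.R1=0
thr0.R0=2 thr0.R1=2

outcome vector order: (thr0.R0,thr0.R1)
|PSO outcomes| = 4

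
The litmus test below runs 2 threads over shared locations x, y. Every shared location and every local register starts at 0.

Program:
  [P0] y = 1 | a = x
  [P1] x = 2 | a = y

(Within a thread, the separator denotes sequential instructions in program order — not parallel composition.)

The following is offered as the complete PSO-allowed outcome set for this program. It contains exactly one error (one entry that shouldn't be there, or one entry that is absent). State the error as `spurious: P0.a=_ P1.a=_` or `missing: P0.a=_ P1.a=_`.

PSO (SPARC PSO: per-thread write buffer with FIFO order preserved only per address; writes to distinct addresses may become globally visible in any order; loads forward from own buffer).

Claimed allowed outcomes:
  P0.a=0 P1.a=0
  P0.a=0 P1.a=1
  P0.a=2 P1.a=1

outcome vector order: (P0.a,P1.a)
PSO (4): <0 0>; <0 1>; <2 0>; <2 1>
PSO∖claimed = {<2 0>}

missing: P0.a=2 P1.a=0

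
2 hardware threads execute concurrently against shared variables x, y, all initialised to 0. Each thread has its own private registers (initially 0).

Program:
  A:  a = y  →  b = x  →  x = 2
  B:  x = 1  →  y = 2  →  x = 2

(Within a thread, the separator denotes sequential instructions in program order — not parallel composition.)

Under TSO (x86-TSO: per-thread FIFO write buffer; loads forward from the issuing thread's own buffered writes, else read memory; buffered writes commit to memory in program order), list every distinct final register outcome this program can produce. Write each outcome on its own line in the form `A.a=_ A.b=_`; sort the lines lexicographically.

A.a=0 A.b=0
A.a=0 A.b=1
A.a=0 A.b=2
A.a=2 A.b=1
A.a=2 A.b=2

outcome vector order: (A.a,A.b)
|TSO outcomes| = 5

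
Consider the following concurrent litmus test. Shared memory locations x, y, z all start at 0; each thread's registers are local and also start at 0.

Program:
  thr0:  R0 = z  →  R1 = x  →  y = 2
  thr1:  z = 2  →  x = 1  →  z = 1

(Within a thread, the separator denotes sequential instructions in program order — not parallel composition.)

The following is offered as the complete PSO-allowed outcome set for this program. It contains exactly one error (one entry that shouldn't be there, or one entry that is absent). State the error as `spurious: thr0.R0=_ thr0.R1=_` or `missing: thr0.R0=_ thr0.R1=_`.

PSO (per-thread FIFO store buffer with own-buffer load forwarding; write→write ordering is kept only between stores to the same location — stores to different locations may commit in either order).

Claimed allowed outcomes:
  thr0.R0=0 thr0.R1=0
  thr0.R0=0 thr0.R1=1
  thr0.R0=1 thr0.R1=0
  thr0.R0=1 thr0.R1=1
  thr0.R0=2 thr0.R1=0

outcome vector order: (thr0.R0,thr0.R1)
under PSO → <0 0>, <0 1>, <1 0>, <1 1>, <2 0>, <2 1>
PSO∖claimed = {<2 1>}

missing: thr0.R0=2 thr0.R1=1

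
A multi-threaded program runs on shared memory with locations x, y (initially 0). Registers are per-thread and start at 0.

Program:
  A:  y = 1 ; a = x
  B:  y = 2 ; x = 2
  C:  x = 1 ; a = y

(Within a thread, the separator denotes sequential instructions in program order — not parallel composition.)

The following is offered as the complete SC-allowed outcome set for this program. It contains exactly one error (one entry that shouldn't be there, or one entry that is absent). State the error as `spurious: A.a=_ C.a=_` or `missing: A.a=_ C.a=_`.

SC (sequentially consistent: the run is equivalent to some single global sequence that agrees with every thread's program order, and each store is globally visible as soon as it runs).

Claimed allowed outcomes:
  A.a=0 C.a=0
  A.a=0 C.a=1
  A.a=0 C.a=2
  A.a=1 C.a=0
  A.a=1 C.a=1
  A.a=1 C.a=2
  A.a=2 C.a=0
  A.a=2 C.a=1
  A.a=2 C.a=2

spurious: A.a=0 C.a=0

outcome vector order: (A.a,C.a)
SC (8): 01, 02, 10, 11, 12, 20, 21, 22
claimed∖SC = {00}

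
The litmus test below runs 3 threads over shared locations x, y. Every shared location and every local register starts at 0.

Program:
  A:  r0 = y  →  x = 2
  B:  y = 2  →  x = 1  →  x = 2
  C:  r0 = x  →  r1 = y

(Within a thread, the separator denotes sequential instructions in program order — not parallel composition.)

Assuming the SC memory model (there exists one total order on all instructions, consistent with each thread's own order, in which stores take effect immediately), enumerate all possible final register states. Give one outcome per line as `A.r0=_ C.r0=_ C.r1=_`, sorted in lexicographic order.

outcome vector order: (A.r0,C.r0,C.r1)
|SC outcomes| = 9

A.r0=0 C.r0=0 C.r1=0
A.r0=0 C.r0=0 C.r1=2
A.r0=0 C.r0=1 C.r1=2
A.r0=0 C.r0=2 C.r1=0
A.r0=0 C.r0=2 C.r1=2
A.r0=2 C.r0=0 C.r1=0
A.r0=2 C.r0=0 C.r1=2
A.r0=2 C.r0=1 C.r1=2
A.r0=2 C.r0=2 C.r1=2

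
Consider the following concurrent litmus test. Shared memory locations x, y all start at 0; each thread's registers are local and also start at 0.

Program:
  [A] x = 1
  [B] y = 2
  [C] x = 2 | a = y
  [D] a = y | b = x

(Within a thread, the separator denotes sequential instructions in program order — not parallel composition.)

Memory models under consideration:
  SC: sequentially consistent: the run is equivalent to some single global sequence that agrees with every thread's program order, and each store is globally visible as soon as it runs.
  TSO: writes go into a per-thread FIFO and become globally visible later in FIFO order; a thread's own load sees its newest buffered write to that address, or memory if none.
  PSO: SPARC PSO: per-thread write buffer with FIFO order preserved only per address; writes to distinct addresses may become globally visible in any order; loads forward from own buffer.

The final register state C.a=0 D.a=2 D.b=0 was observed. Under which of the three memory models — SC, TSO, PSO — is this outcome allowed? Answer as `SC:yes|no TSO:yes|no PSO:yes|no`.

SC:no TSO:yes PSO:yes

outcome vector order: (C.a,D.a,D.b)
SC: 11 outcomes — {0/0/0 0/0/1 0/0/2 0/2/1 0/2/2 2/0/0 2/0/1 2/0/2 2/2/0 2/2/1 2/2/2}
TSO: 12 outcomes — {0/0/0 0/0/1 0/0/2 0/2/0 0/2/1 0/2/2 2/0/0 2/0/1 2/0/2 2/2/0 2/2/1 2/2/2}
PSO: 12 outcomes — {0/0/0 0/0/1 0/0/2 0/2/0 0/2/1 0/2/2 2/0/0 2/0/1 2/0/2 2/2/0 2/2/1 2/2/2}
target 0/2/0 ∈ {TSO,PSO}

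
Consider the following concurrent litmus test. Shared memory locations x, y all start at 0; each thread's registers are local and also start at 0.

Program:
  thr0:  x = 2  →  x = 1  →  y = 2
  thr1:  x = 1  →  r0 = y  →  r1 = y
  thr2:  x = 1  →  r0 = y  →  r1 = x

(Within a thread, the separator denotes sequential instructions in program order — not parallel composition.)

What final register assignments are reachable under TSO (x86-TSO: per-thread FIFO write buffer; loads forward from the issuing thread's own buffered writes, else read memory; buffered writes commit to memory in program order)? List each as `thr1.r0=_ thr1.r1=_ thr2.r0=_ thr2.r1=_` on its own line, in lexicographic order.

thr1.r0=0 thr1.r1=0 thr2.r0=0 thr2.r1=1
thr1.r0=0 thr1.r1=0 thr2.r0=0 thr2.r1=2
thr1.r0=0 thr1.r1=0 thr2.r0=2 thr2.r1=1
thr1.r0=0 thr1.r1=2 thr2.r0=0 thr2.r1=1
thr1.r0=0 thr1.r1=2 thr2.r0=0 thr2.r1=2
thr1.r0=0 thr1.r1=2 thr2.r0=2 thr2.r1=1
thr1.r0=2 thr1.r1=2 thr2.r0=0 thr2.r1=1
thr1.r0=2 thr1.r1=2 thr2.r0=0 thr2.r1=2
thr1.r0=2 thr1.r1=2 thr2.r0=2 thr2.r1=1

outcome vector order: (thr1.r0,thr1.r1,thr2.r0,thr2.r1)
|TSO outcomes| = 9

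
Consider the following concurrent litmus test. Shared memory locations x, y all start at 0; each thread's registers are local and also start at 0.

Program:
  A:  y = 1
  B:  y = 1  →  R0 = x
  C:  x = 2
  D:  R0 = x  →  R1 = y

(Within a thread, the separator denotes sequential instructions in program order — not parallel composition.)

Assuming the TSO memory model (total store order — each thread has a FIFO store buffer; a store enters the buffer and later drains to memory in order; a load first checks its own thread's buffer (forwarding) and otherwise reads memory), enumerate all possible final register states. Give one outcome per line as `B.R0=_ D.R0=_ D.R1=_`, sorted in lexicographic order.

outcome vector order: (B.R0,D.R0,D.R1)
|TSO outcomes| = 8

B.R0=0 D.R0=0 D.R1=0
B.R0=0 D.R0=0 D.R1=1
B.R0=0 D.R0=2 D.R1=0
B.R0=0 D.R0=2 D.R1=1
B.R0=2 D.R0=0 D.R1=0
B.R0=2 D.R0=0 D.R1=1
B.R0=2 D.R0=2 D.R1=0
B.R0=2 D.R0=2 D.R1=1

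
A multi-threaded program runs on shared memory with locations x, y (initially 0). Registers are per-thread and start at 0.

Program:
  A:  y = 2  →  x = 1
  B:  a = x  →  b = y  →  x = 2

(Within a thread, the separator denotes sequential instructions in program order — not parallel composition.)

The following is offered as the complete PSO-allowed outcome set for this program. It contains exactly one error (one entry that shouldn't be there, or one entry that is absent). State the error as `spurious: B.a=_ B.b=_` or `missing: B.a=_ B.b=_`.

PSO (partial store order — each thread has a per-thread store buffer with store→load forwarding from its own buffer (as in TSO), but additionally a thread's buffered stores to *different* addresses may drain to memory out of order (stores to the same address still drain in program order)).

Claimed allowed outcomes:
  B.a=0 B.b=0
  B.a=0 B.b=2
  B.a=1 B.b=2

missing: B.a=1 B.b=0

outcome vector order: (B.a,B.b)
[PSO] allowed = {00 02 10 12}
PSO∖claimed = {10}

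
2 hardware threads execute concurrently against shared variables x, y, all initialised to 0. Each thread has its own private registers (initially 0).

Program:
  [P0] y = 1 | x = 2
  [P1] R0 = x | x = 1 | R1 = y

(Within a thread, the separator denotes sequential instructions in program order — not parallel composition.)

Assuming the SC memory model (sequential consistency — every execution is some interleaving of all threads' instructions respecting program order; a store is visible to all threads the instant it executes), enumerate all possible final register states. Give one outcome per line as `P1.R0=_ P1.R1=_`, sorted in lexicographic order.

P1.R0=0 P1.R1=0
P1.R0=0 P1.R1=1
P1.R0=2 P1.R1=1

outcome vector order: (P1.R0,P1.R1)
|SC outcomes| = 3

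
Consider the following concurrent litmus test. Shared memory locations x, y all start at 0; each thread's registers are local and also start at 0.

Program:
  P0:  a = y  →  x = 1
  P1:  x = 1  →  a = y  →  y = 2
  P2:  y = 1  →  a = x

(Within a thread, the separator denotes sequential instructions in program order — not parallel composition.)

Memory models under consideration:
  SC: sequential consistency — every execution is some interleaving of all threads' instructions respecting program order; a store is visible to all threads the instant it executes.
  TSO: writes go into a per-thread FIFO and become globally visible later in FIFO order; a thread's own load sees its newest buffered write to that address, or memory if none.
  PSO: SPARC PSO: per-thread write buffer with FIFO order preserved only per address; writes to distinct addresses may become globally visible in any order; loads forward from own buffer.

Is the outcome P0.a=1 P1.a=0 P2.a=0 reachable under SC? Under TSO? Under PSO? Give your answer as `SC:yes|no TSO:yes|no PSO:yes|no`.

SC:no TSO:yes PSO:yes

outcome vector order: (P0.a,P1.a,P2.a)
SC (9): 001; 010; 011; 101; 110; 111; 201; 210; 211
TSO (12): 000; 001; 010; 011; 100; 101; 110; 111; 200; 201; 210; 211
PSO (12): 000; 001; 010; 011; 100; 101; 110; 111; 200; 201; 210; 211
target 100 ∈ {TSO,PSO}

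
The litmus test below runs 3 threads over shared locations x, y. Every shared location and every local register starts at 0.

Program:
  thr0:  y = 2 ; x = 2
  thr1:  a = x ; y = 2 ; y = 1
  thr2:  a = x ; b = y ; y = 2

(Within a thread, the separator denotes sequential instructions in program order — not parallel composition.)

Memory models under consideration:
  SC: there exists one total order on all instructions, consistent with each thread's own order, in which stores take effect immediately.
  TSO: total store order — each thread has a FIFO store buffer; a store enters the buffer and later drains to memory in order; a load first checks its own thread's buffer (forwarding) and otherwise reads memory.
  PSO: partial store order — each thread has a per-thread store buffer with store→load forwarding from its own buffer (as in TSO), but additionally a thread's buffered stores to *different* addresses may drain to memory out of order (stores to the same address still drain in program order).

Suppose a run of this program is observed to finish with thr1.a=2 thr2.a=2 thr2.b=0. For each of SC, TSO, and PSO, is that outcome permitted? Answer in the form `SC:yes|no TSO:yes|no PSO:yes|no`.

outcome vector order: (thr1.a,thr2.a,thr2.b)
[SC] allowed = {0/0/0, 0/0/1, 0/0/2, 0/2/1, 0/2/2, 2/0/0, 2/0/1, 2/0/2, 2/2/1, 2/2/2}
[TSO] allowed = {0/0/0, 0/0/1, 0/0/2, 0/2/1, 0/2/2, 2/0/0, 2/0/1, 2/0/2, 2/2/1, 2/2/2}
[PSO] allowed = {0/0/0, 0/0/1, 0/0/2, 0/2/0, 0/2/1, 0/2/2, 2/0/0, 2/0/1, 2/0/2, 2/2/0, 2/2/1, 2/2/2}
target 2/2/0 ∈ {PSO}

SC:no TSO:no PSO:yes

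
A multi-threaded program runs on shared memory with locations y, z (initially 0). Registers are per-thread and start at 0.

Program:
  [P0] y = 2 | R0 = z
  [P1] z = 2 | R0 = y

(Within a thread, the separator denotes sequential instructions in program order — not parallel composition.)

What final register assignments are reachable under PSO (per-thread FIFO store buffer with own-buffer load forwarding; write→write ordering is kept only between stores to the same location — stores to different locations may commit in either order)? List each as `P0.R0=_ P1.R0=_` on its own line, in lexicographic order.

outcome vector order: (P0.R0,P1.R0)
|PSO outcomes| = 4

P0.R0=0 P1.R0=0
P0.R0=0 P1.R0=2
P0.R0=2 P1.R0=0
P0.R0=2 P1.R0=2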